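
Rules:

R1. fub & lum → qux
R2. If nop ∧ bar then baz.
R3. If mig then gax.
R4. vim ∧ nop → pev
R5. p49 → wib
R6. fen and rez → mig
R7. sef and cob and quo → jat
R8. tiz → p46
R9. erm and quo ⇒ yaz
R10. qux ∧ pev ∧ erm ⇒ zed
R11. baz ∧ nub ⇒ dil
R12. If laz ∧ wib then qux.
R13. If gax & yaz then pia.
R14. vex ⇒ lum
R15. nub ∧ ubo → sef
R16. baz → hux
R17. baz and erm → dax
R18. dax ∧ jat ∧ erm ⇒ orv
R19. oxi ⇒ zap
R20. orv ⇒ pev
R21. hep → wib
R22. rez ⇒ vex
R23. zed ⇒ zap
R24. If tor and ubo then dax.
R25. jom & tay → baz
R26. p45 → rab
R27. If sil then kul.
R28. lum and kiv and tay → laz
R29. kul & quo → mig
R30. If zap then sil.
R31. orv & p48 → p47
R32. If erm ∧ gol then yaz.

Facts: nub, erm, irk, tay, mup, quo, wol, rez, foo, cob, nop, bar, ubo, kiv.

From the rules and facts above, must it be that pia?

Forward chaining from the given facts derives: baz, yaz, dil, sef, hux, dax, vex, jat, lum, orv, pev, laz.
The only rule concluding pia is R13, which needs gax; that is never established.

No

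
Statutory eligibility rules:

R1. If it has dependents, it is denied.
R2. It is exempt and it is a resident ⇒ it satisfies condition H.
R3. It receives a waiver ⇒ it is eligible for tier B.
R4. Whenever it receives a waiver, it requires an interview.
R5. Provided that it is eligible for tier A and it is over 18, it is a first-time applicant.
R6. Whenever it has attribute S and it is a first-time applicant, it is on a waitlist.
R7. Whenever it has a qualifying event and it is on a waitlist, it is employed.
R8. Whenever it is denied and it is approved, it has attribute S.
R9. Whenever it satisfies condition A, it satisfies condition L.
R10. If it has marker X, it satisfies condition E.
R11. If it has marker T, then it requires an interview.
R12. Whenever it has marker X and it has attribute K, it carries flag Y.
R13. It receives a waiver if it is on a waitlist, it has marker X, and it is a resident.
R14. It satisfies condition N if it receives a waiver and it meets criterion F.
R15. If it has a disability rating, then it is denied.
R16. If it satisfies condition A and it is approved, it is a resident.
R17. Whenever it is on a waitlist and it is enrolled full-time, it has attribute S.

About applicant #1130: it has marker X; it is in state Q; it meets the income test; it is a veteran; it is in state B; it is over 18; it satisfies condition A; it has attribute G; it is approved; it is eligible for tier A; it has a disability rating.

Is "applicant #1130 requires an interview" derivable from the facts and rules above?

By R5 (it is eligible for tier A, it is over 18): it is a first-time applicant.
By R15 (it has a disability rating): it is denied.
By R16 (it satisfies condition A, it is approved): it is a resident.
By R8 (it is denied, it is approved): it has attribute S.
By R6 (it has attribute S, it is a first-time applicant): it is on a waitlist.
By R13 (it is on a waitlist, it has marker X, it is a resident): it receives a waiver.
By R4 (it receives a waiver): it requires an interview.

Yes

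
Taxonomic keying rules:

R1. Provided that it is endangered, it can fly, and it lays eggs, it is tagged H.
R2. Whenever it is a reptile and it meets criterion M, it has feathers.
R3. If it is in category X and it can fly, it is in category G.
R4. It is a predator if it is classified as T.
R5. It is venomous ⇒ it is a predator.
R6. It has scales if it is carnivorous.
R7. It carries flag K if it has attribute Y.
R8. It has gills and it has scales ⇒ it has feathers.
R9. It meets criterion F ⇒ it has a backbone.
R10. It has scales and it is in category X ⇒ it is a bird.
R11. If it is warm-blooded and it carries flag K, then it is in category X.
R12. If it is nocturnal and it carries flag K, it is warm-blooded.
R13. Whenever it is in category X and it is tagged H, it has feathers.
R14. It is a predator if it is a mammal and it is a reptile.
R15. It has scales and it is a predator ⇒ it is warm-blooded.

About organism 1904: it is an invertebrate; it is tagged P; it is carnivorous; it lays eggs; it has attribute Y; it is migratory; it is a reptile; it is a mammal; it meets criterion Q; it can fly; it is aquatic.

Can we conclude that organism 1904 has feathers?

No

Forward chaining from the given facts derives: has scales, carries flag K, is a predator, is warm-blooded, is in category X, is in category G, is a bird.
Rules concluding "it has feathers": R2 needs "it meets criterion M"; R8 needs "it has gills"; R13 needs "it is tagged H" — none of these are established.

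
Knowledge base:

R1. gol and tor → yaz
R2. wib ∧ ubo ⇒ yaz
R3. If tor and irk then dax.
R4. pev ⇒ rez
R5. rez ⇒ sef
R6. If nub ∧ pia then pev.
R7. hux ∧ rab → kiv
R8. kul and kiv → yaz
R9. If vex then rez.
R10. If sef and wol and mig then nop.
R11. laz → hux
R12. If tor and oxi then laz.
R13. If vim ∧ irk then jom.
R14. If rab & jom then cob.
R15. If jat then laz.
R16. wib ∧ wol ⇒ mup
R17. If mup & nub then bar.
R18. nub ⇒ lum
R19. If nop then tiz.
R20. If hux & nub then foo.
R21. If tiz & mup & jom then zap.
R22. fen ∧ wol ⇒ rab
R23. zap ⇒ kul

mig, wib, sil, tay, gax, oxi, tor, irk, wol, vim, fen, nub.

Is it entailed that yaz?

Forward chaining from the given facts derives: dax, laz, jom, mup, bar, lum, rab, hux, cob, foo, kiv.
Rules concluding yaz: R1 needs gol; R2 needs ubo; R8 needs kul — none of these are established.

No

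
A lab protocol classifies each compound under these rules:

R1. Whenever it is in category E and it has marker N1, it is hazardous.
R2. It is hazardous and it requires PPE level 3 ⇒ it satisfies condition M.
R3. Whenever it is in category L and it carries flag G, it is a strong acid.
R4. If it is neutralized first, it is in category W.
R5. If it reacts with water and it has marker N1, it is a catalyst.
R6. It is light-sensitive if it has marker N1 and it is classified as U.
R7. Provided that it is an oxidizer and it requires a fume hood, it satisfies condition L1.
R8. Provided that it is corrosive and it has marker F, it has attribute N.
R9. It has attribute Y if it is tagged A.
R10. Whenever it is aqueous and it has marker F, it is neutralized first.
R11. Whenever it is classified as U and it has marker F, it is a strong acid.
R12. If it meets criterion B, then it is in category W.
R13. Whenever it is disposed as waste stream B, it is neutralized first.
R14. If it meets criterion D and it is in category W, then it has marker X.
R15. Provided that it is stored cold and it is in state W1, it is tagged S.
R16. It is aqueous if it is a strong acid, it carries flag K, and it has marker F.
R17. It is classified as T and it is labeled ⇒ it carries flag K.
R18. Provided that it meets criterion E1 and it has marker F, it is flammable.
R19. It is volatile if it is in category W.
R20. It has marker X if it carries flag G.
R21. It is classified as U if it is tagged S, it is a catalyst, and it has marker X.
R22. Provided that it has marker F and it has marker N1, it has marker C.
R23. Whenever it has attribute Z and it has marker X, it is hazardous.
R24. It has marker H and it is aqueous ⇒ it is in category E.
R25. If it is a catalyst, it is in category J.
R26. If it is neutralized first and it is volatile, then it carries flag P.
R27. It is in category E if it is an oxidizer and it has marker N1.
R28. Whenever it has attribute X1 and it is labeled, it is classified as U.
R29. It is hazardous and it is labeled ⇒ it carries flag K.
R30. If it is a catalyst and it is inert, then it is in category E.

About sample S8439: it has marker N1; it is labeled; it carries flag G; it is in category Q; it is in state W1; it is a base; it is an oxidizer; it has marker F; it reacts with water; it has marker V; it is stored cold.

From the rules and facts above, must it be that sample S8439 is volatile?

Yes

By R5 (it reacts with water, it has marker N1): it is a catalyst.
By R15 (it is stored cold, it is in state W1): it is tagged S.
By R20 (it carries flag G): it has marker X.
By R21 (it is tagged S, it is a catalyst, it has marker X): it is classified as U.
By R27 (it is an oxidizer, it has marker N1): it is in category E.
By R1 (it is in category E, it has marker N1): it is hazardous.
By R11 (it is classified as U, it has marker F): it is a strong acid.
By R29 (it is hazardous, it is labeled): it carries flag K.
By R16 (it is a strong acid, it carries flag K, it has marker F): it is aqueous.
By R10 (it is aqueous, it has marker F): it is neutralized first.
By R4 (it is neutralized first): it is in category W.
By R19 (it is in category W): it is volatile.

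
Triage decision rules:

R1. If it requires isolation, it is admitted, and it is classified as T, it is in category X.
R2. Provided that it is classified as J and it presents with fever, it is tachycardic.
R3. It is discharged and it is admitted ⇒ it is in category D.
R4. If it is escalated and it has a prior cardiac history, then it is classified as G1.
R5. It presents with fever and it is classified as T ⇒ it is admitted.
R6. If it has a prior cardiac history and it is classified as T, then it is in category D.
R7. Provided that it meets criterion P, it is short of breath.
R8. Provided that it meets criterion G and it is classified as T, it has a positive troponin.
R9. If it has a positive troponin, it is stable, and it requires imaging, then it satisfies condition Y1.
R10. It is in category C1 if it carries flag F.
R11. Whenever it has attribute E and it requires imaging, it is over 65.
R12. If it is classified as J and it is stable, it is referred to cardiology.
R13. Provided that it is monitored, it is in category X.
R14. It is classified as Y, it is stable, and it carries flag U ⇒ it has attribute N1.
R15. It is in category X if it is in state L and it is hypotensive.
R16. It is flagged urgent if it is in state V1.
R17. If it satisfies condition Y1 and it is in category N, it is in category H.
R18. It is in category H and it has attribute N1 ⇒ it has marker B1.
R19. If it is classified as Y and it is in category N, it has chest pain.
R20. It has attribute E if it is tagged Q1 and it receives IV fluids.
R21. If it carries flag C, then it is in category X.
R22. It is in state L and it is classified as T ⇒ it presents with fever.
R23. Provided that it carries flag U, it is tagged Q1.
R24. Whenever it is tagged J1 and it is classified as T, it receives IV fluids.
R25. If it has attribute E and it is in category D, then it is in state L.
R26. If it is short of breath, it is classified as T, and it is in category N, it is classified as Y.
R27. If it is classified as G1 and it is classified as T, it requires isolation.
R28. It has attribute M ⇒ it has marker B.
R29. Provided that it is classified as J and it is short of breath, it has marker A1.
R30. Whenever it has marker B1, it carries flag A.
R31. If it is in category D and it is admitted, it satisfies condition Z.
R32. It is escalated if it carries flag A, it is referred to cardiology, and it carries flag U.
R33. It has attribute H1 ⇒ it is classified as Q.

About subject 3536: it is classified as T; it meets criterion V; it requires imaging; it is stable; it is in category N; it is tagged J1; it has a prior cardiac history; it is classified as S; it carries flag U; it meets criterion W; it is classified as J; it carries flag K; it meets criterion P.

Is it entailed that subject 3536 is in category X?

No

Forward chaining from the given facts derives: is in category D, is short of breath, is referred to cardiology, is tagged Q1, receives IV fluids, is classified as Y, has marker A1, has attribute N1, has chest pain, has attribute E, is in state L, is over 65, presents with fever, is tachycardic, is admitted, satisfies condition Z.
Rules concluding "it is in category X": R1 needs "it requires isolation"; R13 needs "it is monitored"; R15 needs "it is hypotensive"; R21 needs "it carries flag C" — none of these are established.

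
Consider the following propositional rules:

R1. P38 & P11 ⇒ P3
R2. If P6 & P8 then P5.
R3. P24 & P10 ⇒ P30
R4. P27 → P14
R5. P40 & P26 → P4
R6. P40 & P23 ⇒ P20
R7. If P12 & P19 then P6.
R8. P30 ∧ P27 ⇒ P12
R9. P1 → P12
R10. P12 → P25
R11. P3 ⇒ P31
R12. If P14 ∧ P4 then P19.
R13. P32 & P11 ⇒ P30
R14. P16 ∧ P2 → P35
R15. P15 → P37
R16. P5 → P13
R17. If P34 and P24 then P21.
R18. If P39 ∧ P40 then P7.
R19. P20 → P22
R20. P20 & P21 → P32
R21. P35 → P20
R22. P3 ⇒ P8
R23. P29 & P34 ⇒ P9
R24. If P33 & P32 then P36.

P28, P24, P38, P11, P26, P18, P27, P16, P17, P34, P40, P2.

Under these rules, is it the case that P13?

Yes

P3  (by R1: P38, P11)
P14  (by R4: P27)
P4  (by R5: P40, P26)
P19  (by R12: P14, P4)
P35  (by R14: P16, P2)
P21  (by R17: P34, P24)
P20  (by R21: P35)
P8  (by R22: P3)
P32  (by R20: P20, P21)
P30  (by R13: P32, P11)
P12  (by R8: P30, P27)
P6  (by R7: P12, P19)
P5  (by R2: P6, P8)
P13  (by R16: P5)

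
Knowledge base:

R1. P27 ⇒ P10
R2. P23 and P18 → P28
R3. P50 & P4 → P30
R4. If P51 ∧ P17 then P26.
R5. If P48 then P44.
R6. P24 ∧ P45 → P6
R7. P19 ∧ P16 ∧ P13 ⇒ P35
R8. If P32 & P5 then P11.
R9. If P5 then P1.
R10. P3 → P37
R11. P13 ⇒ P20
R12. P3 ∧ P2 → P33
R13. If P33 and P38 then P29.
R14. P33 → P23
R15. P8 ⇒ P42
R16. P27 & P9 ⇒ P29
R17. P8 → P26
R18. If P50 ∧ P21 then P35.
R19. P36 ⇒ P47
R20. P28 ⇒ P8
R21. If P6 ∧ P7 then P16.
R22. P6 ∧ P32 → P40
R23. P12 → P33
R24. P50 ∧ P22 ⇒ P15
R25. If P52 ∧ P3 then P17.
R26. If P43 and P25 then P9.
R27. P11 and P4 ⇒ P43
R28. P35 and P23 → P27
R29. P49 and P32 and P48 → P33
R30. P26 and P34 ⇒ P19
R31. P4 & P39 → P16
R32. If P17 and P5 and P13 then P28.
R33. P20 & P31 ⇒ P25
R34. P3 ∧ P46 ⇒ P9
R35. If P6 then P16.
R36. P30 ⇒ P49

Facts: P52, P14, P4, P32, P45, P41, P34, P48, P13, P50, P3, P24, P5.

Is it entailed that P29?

Forward chaining from the given facts derives: P30, P44, P6, P11, P1, P37, P20, P40, P17, P43, P28, P16, P49, P8, P33, P23, P42, P26, P19, P35, P27, P10.
Rules concluding P29: R13 needs P38; R16 needs P9 — none of these are established.

No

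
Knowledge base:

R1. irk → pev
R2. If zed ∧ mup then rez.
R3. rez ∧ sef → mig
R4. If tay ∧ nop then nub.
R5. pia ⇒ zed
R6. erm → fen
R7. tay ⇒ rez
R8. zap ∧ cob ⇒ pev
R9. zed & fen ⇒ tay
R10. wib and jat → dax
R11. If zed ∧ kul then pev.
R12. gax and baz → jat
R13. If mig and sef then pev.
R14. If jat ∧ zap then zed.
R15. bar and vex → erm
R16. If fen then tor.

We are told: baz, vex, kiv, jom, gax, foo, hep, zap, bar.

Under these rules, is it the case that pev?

No

Forward chaining from the given facts derives: jat, zed, erm, fen, tay, tor, rez.
Rules concluding pev: R1 needs irk; R8 needs cob; R11 needs kul; R13 needs mig — none of these are established.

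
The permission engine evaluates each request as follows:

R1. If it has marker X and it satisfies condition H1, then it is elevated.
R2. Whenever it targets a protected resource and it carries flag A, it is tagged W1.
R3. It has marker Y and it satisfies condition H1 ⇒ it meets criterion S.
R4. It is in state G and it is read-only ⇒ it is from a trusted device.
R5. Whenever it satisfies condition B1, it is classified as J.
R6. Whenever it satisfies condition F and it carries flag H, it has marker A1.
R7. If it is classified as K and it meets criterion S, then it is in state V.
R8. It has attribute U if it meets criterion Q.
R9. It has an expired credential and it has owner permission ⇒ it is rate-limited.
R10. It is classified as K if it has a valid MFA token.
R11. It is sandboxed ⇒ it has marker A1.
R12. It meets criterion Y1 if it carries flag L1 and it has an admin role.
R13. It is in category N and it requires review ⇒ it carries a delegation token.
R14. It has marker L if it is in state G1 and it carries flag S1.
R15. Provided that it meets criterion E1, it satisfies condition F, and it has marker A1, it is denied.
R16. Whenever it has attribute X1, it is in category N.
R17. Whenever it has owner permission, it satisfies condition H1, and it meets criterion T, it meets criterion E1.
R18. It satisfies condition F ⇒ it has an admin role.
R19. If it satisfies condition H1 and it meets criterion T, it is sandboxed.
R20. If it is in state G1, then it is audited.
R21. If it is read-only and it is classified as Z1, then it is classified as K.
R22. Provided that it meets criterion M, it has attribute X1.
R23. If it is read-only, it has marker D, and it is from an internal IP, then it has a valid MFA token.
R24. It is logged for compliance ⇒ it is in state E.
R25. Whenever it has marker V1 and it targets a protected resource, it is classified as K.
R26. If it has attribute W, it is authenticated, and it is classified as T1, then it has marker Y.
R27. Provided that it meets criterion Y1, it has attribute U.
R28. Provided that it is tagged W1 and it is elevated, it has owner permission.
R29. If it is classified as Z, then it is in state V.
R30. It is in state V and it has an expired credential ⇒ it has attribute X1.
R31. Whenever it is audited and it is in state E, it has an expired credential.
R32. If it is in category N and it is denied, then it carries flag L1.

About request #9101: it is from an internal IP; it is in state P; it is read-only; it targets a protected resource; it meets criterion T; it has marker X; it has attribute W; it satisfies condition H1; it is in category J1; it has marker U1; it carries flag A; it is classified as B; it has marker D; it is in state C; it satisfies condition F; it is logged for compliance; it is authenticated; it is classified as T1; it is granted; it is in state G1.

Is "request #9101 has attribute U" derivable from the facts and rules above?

Yes

By R1 (it has marker X, it satisfies condition H1): it is elevated.
By R2 (it targets a protected resource, it carries flag A): it is tagged W1.
By R18 (it satisfies condition F): it has an admin role.
By R19 (it satisfies condition H1, it meets criterion T): it is sandboxed.
By R20 (it is in state G1): it is audited.
By R23 (it is read-only, it has marker D, it is from an internal IP): it has a valid MFA token.
By R24 (it is logged for compliance): it is in state E.
By R26 (it has attribute W, it is authenticated, it is classified as T1): it has marker Y.
By R28 (it is tagged W1, it is elevated): it has owner permission.
By R31 (it is audited, it is in state E): it has an expired credential.
By R3 (it has marker Y, it satisfies condition H1): it meets criterion S.
By R10 (it has a valid MFA token): it is classified as K.
By R11 (it is sandboxed): it has marker A1.
By R17 (it has owner permission, it satisfies condition H1, it meets criterion T): it meets criterion E1.
By R7 (it is classified as K, it meets criterion S): it is in state V.
By R15 (it meets criterion E1, it satisfies condition F, it has marker A1): it is denied.
By R30 (it is in state V, it has an expired credential): it has attribute X1.
By R16 (it has attribute X1): it is in category N.
By R32 (it is in category N, it is denied): it carries flag L1.
By R12 (it carries flag L1, it has an admin role): it meets criterion Y1.
By R27 (it meets criterion Y1): it has attribute U.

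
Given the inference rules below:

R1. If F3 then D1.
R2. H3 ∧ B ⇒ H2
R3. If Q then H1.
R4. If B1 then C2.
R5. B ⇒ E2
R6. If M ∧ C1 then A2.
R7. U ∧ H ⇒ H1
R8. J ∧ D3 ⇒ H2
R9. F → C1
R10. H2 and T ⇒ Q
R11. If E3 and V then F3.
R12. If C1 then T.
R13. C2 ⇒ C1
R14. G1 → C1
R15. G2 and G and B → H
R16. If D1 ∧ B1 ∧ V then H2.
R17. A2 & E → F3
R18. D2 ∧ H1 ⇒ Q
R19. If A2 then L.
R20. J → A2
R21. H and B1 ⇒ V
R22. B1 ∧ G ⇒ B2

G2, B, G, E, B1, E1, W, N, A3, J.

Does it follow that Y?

Forward chaining from the given facts derives: C2, E2, C1, H, A2, V, B2, T, F3, L, D1, H2, Q, H1.
No rule has Y as its conclusion, and it is not among the given facts.

No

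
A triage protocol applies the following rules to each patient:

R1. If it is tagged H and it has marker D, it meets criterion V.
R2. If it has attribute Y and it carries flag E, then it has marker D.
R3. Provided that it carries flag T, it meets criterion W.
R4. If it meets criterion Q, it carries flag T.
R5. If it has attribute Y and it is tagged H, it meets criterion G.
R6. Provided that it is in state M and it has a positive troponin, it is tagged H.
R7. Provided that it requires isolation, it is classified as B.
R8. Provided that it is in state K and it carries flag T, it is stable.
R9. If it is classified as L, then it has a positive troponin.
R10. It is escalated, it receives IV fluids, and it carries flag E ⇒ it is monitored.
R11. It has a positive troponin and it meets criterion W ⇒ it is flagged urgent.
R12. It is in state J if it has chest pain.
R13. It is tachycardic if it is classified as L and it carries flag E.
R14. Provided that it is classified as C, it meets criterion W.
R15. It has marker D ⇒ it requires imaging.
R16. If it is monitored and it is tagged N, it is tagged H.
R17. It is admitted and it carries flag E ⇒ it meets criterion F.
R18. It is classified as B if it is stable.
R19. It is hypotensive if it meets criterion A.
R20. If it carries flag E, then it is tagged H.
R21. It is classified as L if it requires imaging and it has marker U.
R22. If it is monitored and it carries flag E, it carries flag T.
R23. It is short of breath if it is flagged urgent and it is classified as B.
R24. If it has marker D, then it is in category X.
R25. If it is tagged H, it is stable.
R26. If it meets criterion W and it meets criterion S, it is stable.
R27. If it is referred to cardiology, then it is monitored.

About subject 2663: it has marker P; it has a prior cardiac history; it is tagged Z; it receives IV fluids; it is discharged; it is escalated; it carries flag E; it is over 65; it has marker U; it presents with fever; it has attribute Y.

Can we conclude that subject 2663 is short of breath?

Yes

By R2 (it has attribute Y, it carries flag E): it has marker D.
By R10 (it is escalated, it receives IV fluids, it carries flag E): it is monitored.
By R15 (it has marker D): it requires imaging.
By R20 (it carries flag E): it is tagged H.
By R21 (it requires imaging, it has marker U): it is classified as L.
By R22 (it is monitored, it carries flag E): it carries flag T.
By R25 (it is tagged H): it is stable.
By R3 (it carries flag T): it meets criterion W.
By R9 (it is classified as L): it has a positive troponin.
By R11 (it has a positive troponin, it meets criterion W): it is flagged urgent.
By R18 (it is stable): it is classified as B.
By R23 (it is flagged urgent, it is classified as B): it is short of breath.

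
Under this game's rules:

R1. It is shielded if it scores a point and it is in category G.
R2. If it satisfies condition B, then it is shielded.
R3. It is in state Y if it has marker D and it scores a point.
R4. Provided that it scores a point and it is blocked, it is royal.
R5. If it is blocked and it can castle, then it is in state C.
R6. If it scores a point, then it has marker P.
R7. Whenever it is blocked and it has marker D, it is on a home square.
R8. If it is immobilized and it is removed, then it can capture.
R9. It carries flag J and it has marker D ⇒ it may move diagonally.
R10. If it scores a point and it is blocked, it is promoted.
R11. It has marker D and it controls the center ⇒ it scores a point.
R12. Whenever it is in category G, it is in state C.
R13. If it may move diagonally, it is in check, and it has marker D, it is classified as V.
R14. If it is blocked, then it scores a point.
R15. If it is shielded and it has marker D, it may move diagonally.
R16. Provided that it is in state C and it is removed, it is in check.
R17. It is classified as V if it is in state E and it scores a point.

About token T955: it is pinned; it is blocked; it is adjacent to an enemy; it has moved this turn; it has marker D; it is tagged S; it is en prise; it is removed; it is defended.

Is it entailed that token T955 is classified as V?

No

Forward chaining from the given facts derives: is on a home square, scores a point, is in state Y, is royal, has marker P, is promoted.
Rules concluding "it is classified as V": R13 needs "it may move diagonally"; R17 needs "it is in state E" — none of these are established.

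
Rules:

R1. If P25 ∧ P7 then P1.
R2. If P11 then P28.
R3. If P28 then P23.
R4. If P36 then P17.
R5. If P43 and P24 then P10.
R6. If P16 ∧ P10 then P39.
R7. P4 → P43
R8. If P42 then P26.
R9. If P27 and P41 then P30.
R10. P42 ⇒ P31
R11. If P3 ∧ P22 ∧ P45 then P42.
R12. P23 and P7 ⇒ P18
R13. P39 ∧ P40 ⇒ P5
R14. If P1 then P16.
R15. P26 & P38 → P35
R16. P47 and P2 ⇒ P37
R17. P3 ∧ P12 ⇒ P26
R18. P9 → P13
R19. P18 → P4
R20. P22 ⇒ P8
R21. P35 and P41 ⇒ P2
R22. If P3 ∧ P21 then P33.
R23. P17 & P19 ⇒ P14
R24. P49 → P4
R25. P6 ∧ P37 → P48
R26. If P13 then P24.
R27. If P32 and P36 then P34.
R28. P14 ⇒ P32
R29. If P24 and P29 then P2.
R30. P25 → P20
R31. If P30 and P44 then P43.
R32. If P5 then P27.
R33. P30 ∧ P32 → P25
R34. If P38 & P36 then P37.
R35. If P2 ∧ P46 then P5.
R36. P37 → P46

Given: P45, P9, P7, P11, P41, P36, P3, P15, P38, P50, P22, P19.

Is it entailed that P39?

P28  (by R2: P11)
P23  (by R3: P28)
P17  (by R4: P36)
P42  (by R11: P3, P22, P45)
P18  (by R12: P23, P7)
P13  (by R18: P9)
P4  (by R19: P18)
P14  (by R23: P17, P19)
P24  (by R26: P13)
P32  (by R28: P14)
P37  (by R34: P38, P36)
P46  (by R36: P37)
P43  (by R7: P4)
P26  (by R8: P42)
P35  (by R15: P26, P38)
P2  (by R21: P35, P41)
P5  (by R35: P2, P46)
P10  (by R5: P43, P24)
P27  (by R32: P5)
P30  (by R9: P27, P41)
P25  (by R33: P30, P32)
P1  (by R1: P25, P7)
P16  (by R14: P1)
P39  (by R6: P16, P10)

Yes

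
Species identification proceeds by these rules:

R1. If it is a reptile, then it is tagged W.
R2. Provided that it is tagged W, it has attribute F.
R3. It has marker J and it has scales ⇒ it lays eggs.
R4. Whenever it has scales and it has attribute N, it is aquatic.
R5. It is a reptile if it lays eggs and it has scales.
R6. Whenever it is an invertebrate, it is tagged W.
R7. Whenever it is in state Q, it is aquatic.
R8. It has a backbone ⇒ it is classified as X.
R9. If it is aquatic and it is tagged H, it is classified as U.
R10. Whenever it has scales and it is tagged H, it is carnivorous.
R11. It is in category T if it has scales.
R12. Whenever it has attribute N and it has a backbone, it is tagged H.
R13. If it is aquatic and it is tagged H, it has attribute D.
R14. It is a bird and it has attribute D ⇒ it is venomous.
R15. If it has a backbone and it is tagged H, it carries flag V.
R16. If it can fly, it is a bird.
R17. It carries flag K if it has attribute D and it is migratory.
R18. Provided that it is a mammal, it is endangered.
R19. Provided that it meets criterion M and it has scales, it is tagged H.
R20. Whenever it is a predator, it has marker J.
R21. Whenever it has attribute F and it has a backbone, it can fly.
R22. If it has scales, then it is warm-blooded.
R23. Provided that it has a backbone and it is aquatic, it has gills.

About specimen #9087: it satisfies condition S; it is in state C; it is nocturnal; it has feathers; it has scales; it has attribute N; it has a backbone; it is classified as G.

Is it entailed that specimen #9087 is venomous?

Forward chaining from the given facts derives: is aquatic, is classified as X, is in category T, is tagged H, has attribute D, carries flag V, is warm-blooded, has gills, is classified as U, is carnivorous.
The only rule concluding "it is venomous" is R14, which needs "it is a bird"; that is never established.

No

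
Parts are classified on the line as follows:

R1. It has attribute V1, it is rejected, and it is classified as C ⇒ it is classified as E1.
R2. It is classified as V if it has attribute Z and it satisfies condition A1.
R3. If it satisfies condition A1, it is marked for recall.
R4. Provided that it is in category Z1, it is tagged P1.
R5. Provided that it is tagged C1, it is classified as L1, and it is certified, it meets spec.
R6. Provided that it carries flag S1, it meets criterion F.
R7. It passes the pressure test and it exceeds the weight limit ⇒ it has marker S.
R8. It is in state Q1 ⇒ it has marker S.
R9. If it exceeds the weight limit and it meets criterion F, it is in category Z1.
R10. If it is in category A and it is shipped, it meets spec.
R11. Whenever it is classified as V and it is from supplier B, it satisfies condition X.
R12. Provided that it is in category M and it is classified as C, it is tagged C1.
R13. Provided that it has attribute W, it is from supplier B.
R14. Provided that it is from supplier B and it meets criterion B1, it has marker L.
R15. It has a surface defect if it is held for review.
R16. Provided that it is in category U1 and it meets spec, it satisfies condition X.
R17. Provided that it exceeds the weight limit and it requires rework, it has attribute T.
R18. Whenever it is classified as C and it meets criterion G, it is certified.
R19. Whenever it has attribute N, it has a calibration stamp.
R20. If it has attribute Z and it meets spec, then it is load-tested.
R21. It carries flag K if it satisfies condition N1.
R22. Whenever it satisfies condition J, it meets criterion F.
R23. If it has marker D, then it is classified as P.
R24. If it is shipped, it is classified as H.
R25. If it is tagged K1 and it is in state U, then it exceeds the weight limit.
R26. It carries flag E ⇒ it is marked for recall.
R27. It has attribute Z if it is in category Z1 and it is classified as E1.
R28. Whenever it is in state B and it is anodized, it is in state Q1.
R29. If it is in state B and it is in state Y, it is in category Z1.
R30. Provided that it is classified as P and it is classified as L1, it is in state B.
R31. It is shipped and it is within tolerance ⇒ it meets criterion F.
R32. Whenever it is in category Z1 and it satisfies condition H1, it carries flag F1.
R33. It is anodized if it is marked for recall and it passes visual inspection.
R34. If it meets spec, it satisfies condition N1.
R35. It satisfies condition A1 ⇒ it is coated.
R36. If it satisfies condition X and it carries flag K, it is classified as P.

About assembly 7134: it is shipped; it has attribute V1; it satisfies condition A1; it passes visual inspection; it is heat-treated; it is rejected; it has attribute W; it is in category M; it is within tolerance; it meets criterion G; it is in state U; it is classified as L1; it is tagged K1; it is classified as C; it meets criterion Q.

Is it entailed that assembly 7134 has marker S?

Yes

By R1 (it has attribute V1, it is rejected, it is classified as C): it is classified as E1.
By R3 (it satisfies condition A1): it is marked for recall.
By R12 (it is in category M, it is classified as C): it is tagged C1.
By R13 (it has attribute W): it is from supplier B.
By R18 (it is classified as C, it meets criterion G): it is certified.
By R25 (it is tagged K1, it is in state U): it exceeds the weight limit.
By R31 (it is shipped, it is within tolerance): it meets criterion F.
By R33 (it is marked for recall, it passes visual inspection): it is anodized.
By R5 (it is tagged C1, it is classified as L1, it is certified): it meets spec.
By R9 (it exceeds the weight limit, it meets criterion F): it is in category Z1.
By R27 (it is in category Z1, it is classified as E1): it has attribute Z.
By R34 (it meets spec): it satisfies condition N1.
By R2 (it has attribute Z, it satisfies condition A1): it is classified as V.
By R11 (it is classified as V, it is from supplier B): it satisfies condition X.
By R21 (it satisfies condition N1): it carries flag K.
By R36 (it satisfies condition X, it carries flag K): it is classified as P.
By R30 (it is classified as P, it is classified as L1): it is in state B.
By R28 (it is in state B, it is anodized): it is in state Q1.
By R8 (it is in state Q1): it has marker S.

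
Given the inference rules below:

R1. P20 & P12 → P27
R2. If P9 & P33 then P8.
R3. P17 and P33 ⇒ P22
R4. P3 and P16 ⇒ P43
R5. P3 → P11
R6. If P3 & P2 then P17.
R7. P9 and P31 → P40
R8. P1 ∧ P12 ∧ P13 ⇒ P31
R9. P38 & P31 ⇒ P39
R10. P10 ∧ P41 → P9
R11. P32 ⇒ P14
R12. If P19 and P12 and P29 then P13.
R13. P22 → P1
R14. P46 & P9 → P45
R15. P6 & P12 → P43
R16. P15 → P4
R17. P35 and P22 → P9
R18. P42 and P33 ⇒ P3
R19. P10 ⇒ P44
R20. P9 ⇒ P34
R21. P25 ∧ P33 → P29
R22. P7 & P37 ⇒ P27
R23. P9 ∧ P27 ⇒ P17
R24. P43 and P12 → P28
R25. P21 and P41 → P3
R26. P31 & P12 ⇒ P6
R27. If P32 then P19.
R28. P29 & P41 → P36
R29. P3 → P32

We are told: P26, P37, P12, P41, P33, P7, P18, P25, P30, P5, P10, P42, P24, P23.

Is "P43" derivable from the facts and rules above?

Yes

P9  (by R10: P10, P41)
P3  (by R18: P42, P33)
P29  (by R21: P25, P33)
P27  (by R22: P7, P37)
P17  (by R23: P9, P27)
P32  (by R29: P3)
P22  (by R3: P17, P33)
P1  (by R13: P22)
P19  (by R27: P32)
P13  (by R12: P19, P12, P29)
P31  (by R8: P1, P12, P13)
P6  (by R26: P31, P12)
P43  (by R15: P6, P12)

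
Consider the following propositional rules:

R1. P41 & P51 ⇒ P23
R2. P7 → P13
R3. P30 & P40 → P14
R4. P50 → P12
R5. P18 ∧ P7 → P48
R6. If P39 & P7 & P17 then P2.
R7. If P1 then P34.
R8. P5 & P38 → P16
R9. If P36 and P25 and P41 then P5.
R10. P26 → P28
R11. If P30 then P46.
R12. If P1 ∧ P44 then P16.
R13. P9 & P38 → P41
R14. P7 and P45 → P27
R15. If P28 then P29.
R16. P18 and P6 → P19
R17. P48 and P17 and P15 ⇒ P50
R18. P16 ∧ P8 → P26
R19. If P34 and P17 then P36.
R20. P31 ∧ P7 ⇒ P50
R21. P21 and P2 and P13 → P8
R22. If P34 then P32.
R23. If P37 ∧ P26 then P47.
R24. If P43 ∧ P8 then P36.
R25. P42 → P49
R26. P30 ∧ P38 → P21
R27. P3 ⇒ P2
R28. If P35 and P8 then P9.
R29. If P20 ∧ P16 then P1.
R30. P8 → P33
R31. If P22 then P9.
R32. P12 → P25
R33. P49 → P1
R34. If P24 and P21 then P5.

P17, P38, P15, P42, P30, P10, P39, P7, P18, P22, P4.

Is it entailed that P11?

Forward chaining from the given facts derives: P13, P48, P2, P46, P50, P49, P21, P9, P1, P12, P34, P41, P36, P8, P32, P33, P25, P5, P16, P26, P28, P29.
No rule has P11 as its conclusion, and it is not among the given facts.

No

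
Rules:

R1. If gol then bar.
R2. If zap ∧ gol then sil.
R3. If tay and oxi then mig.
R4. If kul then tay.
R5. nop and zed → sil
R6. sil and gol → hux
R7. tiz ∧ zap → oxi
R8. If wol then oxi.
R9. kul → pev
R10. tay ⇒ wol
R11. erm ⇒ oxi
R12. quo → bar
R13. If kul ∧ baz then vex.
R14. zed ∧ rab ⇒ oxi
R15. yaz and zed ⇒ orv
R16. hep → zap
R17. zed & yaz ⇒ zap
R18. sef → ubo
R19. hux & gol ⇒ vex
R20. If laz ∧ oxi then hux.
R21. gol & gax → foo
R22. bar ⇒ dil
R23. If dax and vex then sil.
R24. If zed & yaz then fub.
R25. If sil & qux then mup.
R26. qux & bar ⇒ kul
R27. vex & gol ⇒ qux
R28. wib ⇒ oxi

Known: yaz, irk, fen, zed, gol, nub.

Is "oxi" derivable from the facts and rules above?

Yes

bar  (by R1: gol)
zap  (by R17: zed, yaz)
sil  (by R2: zap, gol)
hux  (by R6: sil, gol)
vex  (by R19: hux, gol)
qux  (by R27: vex, gol)
kul  (by R26: qux, bar)
tay  (by R4: kul)
wol  (by R10: tay)
oxi  (by R8: wol)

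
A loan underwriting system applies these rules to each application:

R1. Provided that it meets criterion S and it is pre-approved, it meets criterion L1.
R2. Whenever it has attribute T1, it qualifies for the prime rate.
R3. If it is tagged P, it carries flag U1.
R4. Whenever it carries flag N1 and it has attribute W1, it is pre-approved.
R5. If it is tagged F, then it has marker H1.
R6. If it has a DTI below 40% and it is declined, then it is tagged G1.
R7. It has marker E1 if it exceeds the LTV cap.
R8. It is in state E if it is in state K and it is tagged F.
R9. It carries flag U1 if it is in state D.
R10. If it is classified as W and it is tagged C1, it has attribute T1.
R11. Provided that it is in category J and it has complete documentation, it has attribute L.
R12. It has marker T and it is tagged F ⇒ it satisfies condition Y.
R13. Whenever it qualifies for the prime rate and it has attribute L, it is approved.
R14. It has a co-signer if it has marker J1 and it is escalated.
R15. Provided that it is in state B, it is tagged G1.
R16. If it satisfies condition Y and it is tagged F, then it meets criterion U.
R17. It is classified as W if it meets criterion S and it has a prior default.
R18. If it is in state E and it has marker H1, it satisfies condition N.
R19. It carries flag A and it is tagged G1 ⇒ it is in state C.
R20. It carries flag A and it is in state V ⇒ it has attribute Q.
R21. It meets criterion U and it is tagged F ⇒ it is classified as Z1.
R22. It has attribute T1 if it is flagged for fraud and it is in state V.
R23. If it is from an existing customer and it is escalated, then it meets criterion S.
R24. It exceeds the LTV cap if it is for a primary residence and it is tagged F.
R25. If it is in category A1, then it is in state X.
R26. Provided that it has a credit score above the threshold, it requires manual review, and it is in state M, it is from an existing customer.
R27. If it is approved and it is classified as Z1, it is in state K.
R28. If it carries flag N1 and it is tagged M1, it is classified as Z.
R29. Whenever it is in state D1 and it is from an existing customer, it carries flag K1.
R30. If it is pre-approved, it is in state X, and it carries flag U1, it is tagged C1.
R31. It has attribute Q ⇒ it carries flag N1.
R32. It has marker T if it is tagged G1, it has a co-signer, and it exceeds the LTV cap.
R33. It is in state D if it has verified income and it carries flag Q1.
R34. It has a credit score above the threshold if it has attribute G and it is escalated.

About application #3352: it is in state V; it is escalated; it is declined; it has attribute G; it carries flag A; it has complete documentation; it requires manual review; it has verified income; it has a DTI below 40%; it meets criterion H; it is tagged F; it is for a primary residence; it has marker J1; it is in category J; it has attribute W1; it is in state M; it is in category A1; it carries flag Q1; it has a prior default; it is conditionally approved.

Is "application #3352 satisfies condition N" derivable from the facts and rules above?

Yes

By R5 (it is tagged F): it has marker H1.
By R6 (it has a DTI below 40%, it is declined): it is tagged G1.
By R11 (it is in category J, it has complete documentation): it has attribute L.
By R14 (it has marker J1, it is escalated): it has a co-signer.
By R20 (it carries flag A, it is in state V): it has attribute Q.
By R24 (it is for a primary residence, it is tagged F): it exceeds the LTV cap.
By R25 (it is in category A1): it is in state X.
By R31 (it has attribute Q): it carries flag N1.
By R32 (it is tagged G1, it has a co-signer, it exceeds the LTV cap): it has marker T.
By R33 (it has verified income, it carries flag Q1): it is in state D.
By R34 (it has attribute G, it is escalated): it has a credit score above the threshold.
By R4 (it carries flag N1, it has attribute W1): it is pre-approved.
By R9 (it is in state D): it carries flag U1.
By R12 (it has marker T, it is tagged F): it satisfies condition Y.
By R16 (it satisfies condition Y, it is tagged F): it meets criterion U.
By R21 (it meets criterion U, it is tagged F): it is classified as Z1.
By R26 (it has a credit score above the threshold, it requires manual review, it is in state M): it is from an existing customer.
By R30 (it is pre-approved, it is in state X, it carries flag U1): it is tagged C1.
By R23 (it is from an existing customer, it is escalated): it meets criterion S.
By R17 (it meets criterion S, it has a prior default): it is classified as W.
By R10 (it is classified as W, it is tagged C1): it has attribute T1.
By R2 (it has attribute T1): it qualifies for the prime rate.
By R13 (it qualifies for the prime rate, it has attribute L): it is approved.
By R27 (it is approved, it is classified as Z1): it is in state K.
By R8 (it is in state K, it is tagged F): it is in state E.
By R18 (it is in state E, it has marker H1): it satisfies condition N.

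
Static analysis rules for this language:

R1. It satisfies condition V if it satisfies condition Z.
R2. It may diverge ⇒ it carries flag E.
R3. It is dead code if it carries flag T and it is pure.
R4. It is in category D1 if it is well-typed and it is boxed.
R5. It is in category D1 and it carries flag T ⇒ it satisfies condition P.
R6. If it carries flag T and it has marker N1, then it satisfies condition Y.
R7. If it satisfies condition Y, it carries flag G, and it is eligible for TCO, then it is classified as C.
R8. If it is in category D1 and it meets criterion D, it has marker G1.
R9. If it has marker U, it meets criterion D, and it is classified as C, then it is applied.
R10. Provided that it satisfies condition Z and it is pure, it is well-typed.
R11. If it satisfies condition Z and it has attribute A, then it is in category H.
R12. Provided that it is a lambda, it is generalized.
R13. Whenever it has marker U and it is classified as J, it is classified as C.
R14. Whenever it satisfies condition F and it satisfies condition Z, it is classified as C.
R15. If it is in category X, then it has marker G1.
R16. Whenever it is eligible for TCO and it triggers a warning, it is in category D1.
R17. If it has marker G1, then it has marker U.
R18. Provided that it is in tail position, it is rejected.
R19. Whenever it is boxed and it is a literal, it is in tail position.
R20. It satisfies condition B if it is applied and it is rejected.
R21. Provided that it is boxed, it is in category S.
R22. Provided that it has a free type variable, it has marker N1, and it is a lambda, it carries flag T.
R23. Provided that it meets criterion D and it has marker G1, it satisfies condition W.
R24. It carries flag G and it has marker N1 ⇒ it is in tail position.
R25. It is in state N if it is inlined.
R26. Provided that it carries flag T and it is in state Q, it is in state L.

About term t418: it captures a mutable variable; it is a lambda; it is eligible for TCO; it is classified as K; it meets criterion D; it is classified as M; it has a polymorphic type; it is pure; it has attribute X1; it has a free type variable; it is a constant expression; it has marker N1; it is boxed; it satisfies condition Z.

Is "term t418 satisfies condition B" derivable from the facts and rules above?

Forward chaining from the given facts derives: satisfies condition V, is well-typed, is generalized, is in category S, carries flag T, is dead code, is in category D1, satisfies condition P, satisfies condition Y, has marker G1, has marker U, satisfies condition W.
The only rule concluding "it satisfies condition B" is R20, which needs "it is applied"; that is never established.

No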